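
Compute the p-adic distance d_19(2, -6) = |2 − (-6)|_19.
d_19(2, -6) = 1

Step 1 — x − y = 2 − (-6) = 8. Step 2 — v_19(8) = 0 (factor: 8 = (19^0 · 8); the sign does not affect v_p). Step 3 — |x − y|_19 = 19^{0} = 1.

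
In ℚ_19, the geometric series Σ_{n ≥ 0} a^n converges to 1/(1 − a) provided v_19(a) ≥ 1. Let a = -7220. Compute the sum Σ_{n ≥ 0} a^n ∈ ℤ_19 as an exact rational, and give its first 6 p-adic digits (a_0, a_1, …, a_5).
Σ a^n = 1/(1 − a) = 1/7221;  first 6 digits = (1, 0, 18, 17, 0, 2)

v_19(a) = 2 ≥ 1, so the series converges in ℤ_19 to 1/(1 − a) = 1/(1 − (-7220)) = 1/7221. Expand this rational in ℤ_19: compute digits iteratively via d_i = x_i mod 19, x_{i+1} = (x_i − d_i)/19. The first 6 digits are (1, 0, 18, 17, 0, 2).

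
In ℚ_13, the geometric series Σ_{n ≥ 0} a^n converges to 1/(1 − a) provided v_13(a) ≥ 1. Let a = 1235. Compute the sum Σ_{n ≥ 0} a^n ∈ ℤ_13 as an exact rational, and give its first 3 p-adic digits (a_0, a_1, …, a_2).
Σ a^n = 1/(1 − a) = -1/1234;  first 3 digits = (1, 4, 10)

v_13(a) = 1 ≥ 1, so the series converges in ℤ_13 to 1/(1 − a) = 1/(1 − 1235) = -1/1234. Expand this rational in ℤ_13: compute digits iteratively via d_i = x_i mod 13, x_{i+1} = (x_i − d_i)/13. The first 3 digits are (1, 4, 10).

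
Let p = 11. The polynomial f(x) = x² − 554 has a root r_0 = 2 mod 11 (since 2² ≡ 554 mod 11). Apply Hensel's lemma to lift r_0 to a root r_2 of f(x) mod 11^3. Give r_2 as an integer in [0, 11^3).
r_2 = 321 (mod 1331)

Hensel's recurrence: r_{i+1} = r_i − f(r_i)·(f′(r_i))^{-1} mod 11^{i+2}, with f′(x) = 2x. Iterate:
  r_0 = 2 (mod 11)
  r_1 = 79 (mod 121)
  r_2 = 321 (mod 1331)
Final: r_2 = 321, and one checks f(r_2) ≡ 0 mod 11^3.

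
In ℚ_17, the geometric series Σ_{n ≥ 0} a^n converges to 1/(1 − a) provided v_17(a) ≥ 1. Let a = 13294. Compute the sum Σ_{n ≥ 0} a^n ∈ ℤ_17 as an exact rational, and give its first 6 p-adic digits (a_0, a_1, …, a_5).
Σ a^n = 1/(1 − a) = -1/13293;  first 6 digits = (1, 0, 12, 2, 8, 5)

v_17(a) = 2 ≥ 1, so the series converges in ℤ_17 to 1/(1 − a) = 1/(1 − 13294) = -1/13293. Expand this rational in ℤ_17: compute digits iteratively via d_i = x_i mod 17, x_{i+1} = (x_i − d_i)/17. The first 6 digits are (1, 0, 12, 2, 8, 5).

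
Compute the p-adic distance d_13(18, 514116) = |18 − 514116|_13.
d_13(18, 514116) = 1/28561

Step 1 — x − y = 18 − 514116 = -514098. Step 2 — v_13(-514098) = 4 (factor: -514098 = −(13^4 · 18); the sign does not affect v_p). Step 3 — |x − y|_13 = 13^{-4} = 1/28561.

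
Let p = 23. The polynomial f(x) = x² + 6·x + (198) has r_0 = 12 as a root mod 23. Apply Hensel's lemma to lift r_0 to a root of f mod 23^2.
r_1 = 104 (mod 529)

Hensel: r_{i+1} = r_i − f(r_i)·(f′(r_i))^{-1} mod 23^{i+2}, f′(x) = 2x + 6. Iterate:
  r_0 = 12 (mod 23)
  r_1 = 104 (mod 529)
Final: r = 104 satisfies f(r) ≡ 0 mod 23^2.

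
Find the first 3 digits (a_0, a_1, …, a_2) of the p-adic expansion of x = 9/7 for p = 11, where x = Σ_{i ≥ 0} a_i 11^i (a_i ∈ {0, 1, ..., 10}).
(a_0, …, a_2) = (6, 9, 7)

v_11(9/7) = 0 (numerator and denominator both coprime to 11), so x ∈ ℤ_11^×. Compute digits iteratively via a_i = x_i mod 11, x_{i+1} = (x_i − a_i)/11, with x_0 = x:
  x_0 = 9/7;  a_0 = 6;  x_1 = (x_0 − 6)/11 = -3/7
  x_1 = -3/7;  a_1 = 9;  x_2 = (x_1 − 9)/11 = -6/7
  x_2 = -6/7;  a_2 = 7;  x_3 = (x_2 − 7)/11 = -5/7
Digits: (6, 9, 7).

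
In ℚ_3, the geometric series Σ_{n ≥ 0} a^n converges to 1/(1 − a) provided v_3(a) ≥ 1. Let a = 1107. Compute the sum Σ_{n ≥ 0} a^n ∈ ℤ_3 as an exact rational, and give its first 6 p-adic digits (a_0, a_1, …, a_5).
Σ a^n = 1/(1 − a) = -1/1106;  first 6 digits = (1, 0, 0, 2, 1, 1)

v_3(a) = 3 ≥ 1, so the series converges in ℤ_3 to 1/(1 − a) = 1/(1 − 1107) = -1/1106. Expand this rational in ℤ_3: compute digits iteratively via d_i = x_i mod 3, x_{i+1} = (x_i − d_i)/3. The first 6 digits are (1, 0, 0, 2, 1, 1).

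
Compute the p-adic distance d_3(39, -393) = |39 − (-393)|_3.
d_3(39, -393) = 1/27

Step 1 — x − y = 39 − (-393) = 432. Step 2 — v_3(432) = 3 (factor: 432 = (3^3 · 16); the sign does not affect v_p). Step 3 — |x − y|_3 = 3^{-3} = 1/27.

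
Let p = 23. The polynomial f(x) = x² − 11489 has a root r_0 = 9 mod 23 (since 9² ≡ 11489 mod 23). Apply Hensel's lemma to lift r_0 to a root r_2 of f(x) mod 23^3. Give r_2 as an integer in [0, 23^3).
r_2 = 3229 (mod 12167)

Hensel's recurrence: r_{i+1} = r_i − f(r_i)·(f′(r_i))^{-1} mod 23^{i+2}, with f′(x) = 2x. Iterate:
  r_0 = 9 (mod 23)
  r_1 = 55 (mod 529)
  r_2 = 3229 (mod 12167)
Final: r_2 = 3229, and one checks f(r_2) ≡ 0 mod 23^3.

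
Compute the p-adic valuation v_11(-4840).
v_11(-4840) = 2

v_11(n) is the largest exponent k such that 11^k divides n. Factor out: -4840 = -11^2 · 40. (Sign doesn't affect v_p.) So v_11(-4840) = 2.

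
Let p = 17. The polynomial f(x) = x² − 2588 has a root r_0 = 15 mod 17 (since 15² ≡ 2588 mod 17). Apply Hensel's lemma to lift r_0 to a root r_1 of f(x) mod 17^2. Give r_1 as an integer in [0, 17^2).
r_1 = 219 (mod 289)

Hensel's recurrence: r_{i+1} = r_i − f(r_i)·(f′(r_i))^{-1} mod 17^{i+2}, with f′(x) = 2x. Iterate:
  r_0 = 15 (mod 17)
  r_1 = 219 (mod 289)
Final: r_1 = 219, and one checks f(r_1) ≡ 0 mod 17^2.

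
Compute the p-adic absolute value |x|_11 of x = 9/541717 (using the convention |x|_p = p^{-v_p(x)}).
|9/541717|_11 = 14641

Step 1 — compute v_11(x) by factoring powers of 11 out of the numerator and denominator: v_11(9/541717) = -4. Step 2 — apply |x|_p = p^{-v_p(x)} = 11^{4} = 14641.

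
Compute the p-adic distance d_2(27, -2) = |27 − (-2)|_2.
d_2(27, -2) = 1

Step 1 — x − y = 27 − (-2) = 29. Step 2 — v_2(29) = 0 (factor: 29 = (2^0 · 29); the sign does not affect v_p). Step 3 — |x − y|_2 = 2^{0} = 1.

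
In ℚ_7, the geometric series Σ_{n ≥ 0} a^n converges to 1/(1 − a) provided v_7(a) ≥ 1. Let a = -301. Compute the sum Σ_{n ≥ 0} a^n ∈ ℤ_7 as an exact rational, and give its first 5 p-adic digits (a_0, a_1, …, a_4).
Σ a^n = 1/(1 − a) = 1/302;  first 5 digits = (1, 6, 1, 3, 6)

v_7(a) = 1 ≥ 1, so the series converges in ℤ_7 to 1/(1 − a) = 1/(1 − (-301)) = 1/302. Expand this rational in ℤ_7: compute digits iteratively via d_i = x_i mod 7, x_{i+1} = (x_i − d_i)/7. The first 5 digits are (1, 6, 1, 3, 6).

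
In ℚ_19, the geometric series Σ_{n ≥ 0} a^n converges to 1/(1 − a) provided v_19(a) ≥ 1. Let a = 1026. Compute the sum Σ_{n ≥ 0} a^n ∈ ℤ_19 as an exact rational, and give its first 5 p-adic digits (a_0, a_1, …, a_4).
Σ a^n = 1/(1 − a) = -1/1025;  first 5 digits = (1, 16, 11, 12, 16)

v_19(a) = 1 ≥ 1, so the series converges in ℤ_19 to 1/(1 − a) = 1/(1 − 1026) = -1/1025. Expand this rational in ℤ_19: compute digits iteratively via d_i = x_i mod 19, x_{i+1} = (x_i − d_i)/19. The first 5 digits are (1, 16, 11, 12, 16).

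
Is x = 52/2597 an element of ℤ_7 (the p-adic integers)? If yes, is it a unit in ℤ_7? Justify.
x ∉ ℤ_7 (v_7(x) = -2 < 0)

ℤ_7 = {x ∈ ℚ_7 : v_7(x) ≥ 0} and ℤ_7^× = {x ∈ ℤ_7 : v_7(x) = 0}. Here v_7(52/2597) = v_7(num) − v_7(den) = -2; compare against these criteria.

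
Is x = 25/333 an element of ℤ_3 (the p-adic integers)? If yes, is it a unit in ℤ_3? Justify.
x ∉ ℤ_3 (v_3(x) = -2 < 0)

ℤ_3 = {x ∈ ℚ_3 : v_3(x) ≥ 0} and ℤ_3^× = {x ∈ ℤ_3 : v_3(x) = 0}. Here v_3(25/333) = v_3(num) − v_3(den) = -2; compare against these criteria.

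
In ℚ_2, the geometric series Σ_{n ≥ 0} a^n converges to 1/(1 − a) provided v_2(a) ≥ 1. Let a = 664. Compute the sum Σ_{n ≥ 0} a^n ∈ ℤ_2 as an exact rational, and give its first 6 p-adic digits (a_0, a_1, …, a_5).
Σ a^n = 1/(1 − a) = -1/663;  first 6 digits = (1, 0, 0, 1, 1, 0)

v_2(a) = 3 ≥ 1, so the series converges in ℤ_2 to 1/(1 − a) = 1/(1 − 664) = -1/663. Expand this rational in ℤ_2: compute digits iteratively via d_i = x_i mod 2, x_{i+1} = (x_i − d_i)/2. The first 6 digits are (1, 0, 0, 1, 1, 0).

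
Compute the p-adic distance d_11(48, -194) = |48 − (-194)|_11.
d_11(48, -194) = 1/121

Step 1 — x − y = 48 − (-194) = 242. Step 2 — v_11(242) = 2 (factor: 242 = (11^2 · 2); the sign does not affect v_p). Step 3 — |x − y|_11 = 11^{-2} = 1/121.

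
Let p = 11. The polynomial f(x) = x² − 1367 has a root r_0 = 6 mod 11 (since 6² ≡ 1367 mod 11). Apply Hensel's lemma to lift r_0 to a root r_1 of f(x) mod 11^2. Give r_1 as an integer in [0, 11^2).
r_1 = 6 (mod 121)

Hensel's recurrence: r_{i+1} = r_i − f(r_i)·(f′(r_i))^{-1} mod 11^{i+2}, with f′(x) = 2x. Iterate:
  r_0 = 6 (mod 11)
  r_1 = 6 (mod 121)
Final: r_1 = 6, and one checks f(r_1) ≡ 0 mod 11^2.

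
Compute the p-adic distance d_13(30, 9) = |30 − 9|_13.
d_13(30, 9) = 1

Step 1 — x − y = 30 − 9 = 21. Step 2 — v_13(21) = 0 (factor: 21 = (13^0 · 21); the sign does not affect v_p). Step 3 — |x − y|_13 = 13^{0} = 1.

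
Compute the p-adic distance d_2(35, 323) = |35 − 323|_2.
d_2(35, 323) = 1/32

Step 1 — x − y = 35 − 323 = -288. Step 2 — v_2(-288) = 5 (factor: -288 = −(2^5 · 9); the sign does not affect v_p). Step 3 — |x − y|_2 = 2^{-5} = 1/32.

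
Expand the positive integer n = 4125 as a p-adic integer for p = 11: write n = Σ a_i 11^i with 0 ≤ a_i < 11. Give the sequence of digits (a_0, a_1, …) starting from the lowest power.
(a_0, a_1, …) = (0, 1, 1, 3)

Repeated division by 11 gives the digits low-to-high: 4125 = 1·11^1 + 1·11^2 + 3·11^3. Digit sequence: (0, 1, 1, 3).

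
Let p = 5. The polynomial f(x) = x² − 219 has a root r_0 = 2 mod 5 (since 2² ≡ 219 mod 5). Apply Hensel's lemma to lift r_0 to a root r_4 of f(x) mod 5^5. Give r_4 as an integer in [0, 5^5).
r_4 = 562 (mod 3125)

Hensel's recurrence: r_{i+1} = r_i − f(r_i)·(f′(r_i))^{-1} mod 5^{i+2}, with f′(x) = 2x. Iterate:
  r_0 = 2 (mod 5)
  r_1 = 12 (mod 25)
  r_2 = 62 (mod 125)
  r_3 = 562 (mod 625)
  r_4 = 562 (mod 3125)
Final: r_4 = 562, and one checks f(r_4) ≡ 0 mod 5^5.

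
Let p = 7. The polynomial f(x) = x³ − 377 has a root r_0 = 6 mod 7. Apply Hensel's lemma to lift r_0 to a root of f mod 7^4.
r_3 = 566 (mod 2401)

Hensel: r_{i+1} = r_i − f(r_i)/f′(r_i) mod 7^{i+2}, where f′(x) = 3x². Iterate:
  r_0 = 6 (mod 7)
  r_1 = 27 (mod 49)
  r_2 = 223 (mod 343)
  r_3 = 566 (mod 2401)
Final: r = 566 with f(r) ≡ 0 mod 7^4.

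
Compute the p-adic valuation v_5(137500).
v_5(137500) = 5

v_5(n) is the largest exponent k such that 5^k divides n. Factor out: 137500 = 5^5 · 44. (Sign doesn't affect v_p.) So v_5(137500) = 5.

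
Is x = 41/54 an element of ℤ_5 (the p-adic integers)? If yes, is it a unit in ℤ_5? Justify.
x ∈ ℤ_5^× (unit); v_5(x) = 0

ℤ_5 = {x ∈ ℚ_5 : v_5(x) ≥ 0} and ℤ_5^× = {x ∈ ℤ_5 : v_5(x) = 0}. Here v_5(41/54) = v_5(num) − v_5(den) = 0; compare against these criteria.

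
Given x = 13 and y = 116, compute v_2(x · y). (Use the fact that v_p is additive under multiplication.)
v_2(1508) = 2

v_p(x) = 0 (factor: 13 = 2^0 · 13); v_p(y) = 2 (factor: 116 = 2^2 · 29). Additivity: v_p(xy) = v_p(x) + v_p(y) = 0 + 2 = 2. (Direct check: xy = 1508 = 2^2 · (377).)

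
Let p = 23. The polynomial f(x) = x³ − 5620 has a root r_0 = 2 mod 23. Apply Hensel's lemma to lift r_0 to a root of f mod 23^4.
r_3 = 190557 (mod 279841)

Hensel: r_{i+1} = r_i − f(r_i)/f′(r_i) mod 23^{i+2}, where f′(x) = 3x². Iterate:
  r_0 = 2 (mod 23)
  r_1 = 117 (mod 529)
  r_2 = 8052 (mod 12167)
  r_3 = 190557 (mod 279841)
Final: r = 190557 with f(r) ≡ 0 mod 23^4.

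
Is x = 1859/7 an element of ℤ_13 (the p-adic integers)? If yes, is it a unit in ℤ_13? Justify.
x ∈ ℤ_13 but not a unit; v_13(x) = 2 > 0

ℤ_13 = {x ∈ ℚ_13 : v_13(x) ≥ 0} and ℤ_13^× = {x ∈ ℤ_13 : v_13(x) = 0}. Here v_13(1859/7) = v_13(num) − v_13(den) = 2; compare against these criteria.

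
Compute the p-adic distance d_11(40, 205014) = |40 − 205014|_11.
d_11(40, 205014) = 1/14641

Step 1 — x − y = 40 − 205014 = -204974. Step 2 — v_11(-204974) = 4 (factor: -204974 = −(11^4 · 14); the sign does not affect v_p). Step 3 — |x − y|_11 = 11^{-4} = 1/14641.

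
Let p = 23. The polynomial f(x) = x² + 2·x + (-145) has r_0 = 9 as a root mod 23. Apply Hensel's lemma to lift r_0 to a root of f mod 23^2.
r_1 = 170 (mod 529)

Hensel: r_{i+1} = r_i − f(r_i)·(f′(r_i))^{-1} mod 23^{i+2}, f′(x) = 2x + 2. Iterate:
  r_0 = 9 (mod 23)
  r_1 = 170 (mod 529)
Final: r = 170 satisfies f(r) ≡ 0 mod 23^2.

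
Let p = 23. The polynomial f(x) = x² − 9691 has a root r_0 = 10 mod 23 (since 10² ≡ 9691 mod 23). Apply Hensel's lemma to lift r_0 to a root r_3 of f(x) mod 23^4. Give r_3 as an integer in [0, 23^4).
r_3 = 21147 (mod 279841)

Hensel's recurrence: r_{i+1} = r_i − f(r_i)·(f′(r_i))^{-1} mod 23^{i+2}, with f′(x) = 2x. Iterate:
  r_0 = 10 (mod 23)
  r_1 = 516 (mod 529)
  r_2 = 8980 (mod 12167)
  r_3 = 21147 (mod 279841)
Final: r_3 = 21147, and one checks f(r_3) ≡ 0 mod 23^4.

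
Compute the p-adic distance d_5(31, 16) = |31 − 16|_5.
d_5(31, 16) = 1/5

Step 1 — x − y = 31 − 16 = 15. Step 2 — v_5(15) = 1 (factor: 15 = (5^1 · 3); the sign does not affect v_p). Step 3 — |x − y|_5 = 5^{-1} = 1/5.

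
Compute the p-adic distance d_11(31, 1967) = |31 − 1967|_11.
d_11(31, 1967) = 1/121

Step 1 — x − y = 31 − 1967 = -1936. Step 2 — v_11(-1936) = 2 (factor: -1936 = −(11^2 · 16); the sign does not affect v_p). Step 3 — |x − y|_11 = 11^{-2} = 1/121.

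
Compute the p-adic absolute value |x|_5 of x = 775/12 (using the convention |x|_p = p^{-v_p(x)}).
|775/12|_5 = 1/25

Step 1 — compute v_5(x) by factoring powers of 5 out of the numerator and denominator: v_5(775/12) = 2. Step 2 — apply |x|_p = p^{-v_p(x)} = 5^{-2} = 1/25.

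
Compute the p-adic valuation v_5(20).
v_5(20) = 1

v_5(n) is the largest exponent k such that 5^k divides n. Factor out: 20 = 5^1 · 4. (Sign doesn't affect v_p.) So v_5(20) = 1.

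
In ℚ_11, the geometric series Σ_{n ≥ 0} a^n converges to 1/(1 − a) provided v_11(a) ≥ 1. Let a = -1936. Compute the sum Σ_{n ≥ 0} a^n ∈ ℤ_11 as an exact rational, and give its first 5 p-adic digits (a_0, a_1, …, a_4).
Σ a^n = 1/(1 − a) = 1/1937;  first 5 digits = (1, 0, 6, 9, 2)

v_11(a) = 2 ≥ 1, so the series converges in ℤ_11 to 1/(1 − a) = 1/(1 − (-1936)) = 1/1937. Expand this rational in ℤ_11: compute digits iteratively via d_i = x_i mod 11, x_{i+1} = (x_i − d_i)/11. The first 5 digits are (1, 0, 6, 9, 2).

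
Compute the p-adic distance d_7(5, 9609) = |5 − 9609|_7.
d_7(5, 9609) = 1/2401

Step 1 — x − y = 5 − 9609 = -9604. Step 2 — v_7(-9604) = 4 (factor: -9604 = −(7^4 · 4); the sign does not affect v_p). Step 3 — |x − y|_7 = 7^{-4} = 1/2401.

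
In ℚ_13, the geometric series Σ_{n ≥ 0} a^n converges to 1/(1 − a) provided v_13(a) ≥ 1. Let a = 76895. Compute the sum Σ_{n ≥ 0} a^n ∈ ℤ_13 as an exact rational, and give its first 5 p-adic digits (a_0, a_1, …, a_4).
Σ a^n = 1/(1 − a) = -1/76894;  first 5 digits = (1, 0, 0, 9, 2)

v_13(a) = 3 ≥ 1, so the series converges in ℤ_13 to 1/(1 − a) = 1/(1 − 76895) = -1/76894. Expand this rational in ℤ_13: compute digits iteratively via d_i = x_i mod 13, x_{i+1} = (x_i − d_i)/13. The first 5 digits are (1, 0, 0, 9, 2).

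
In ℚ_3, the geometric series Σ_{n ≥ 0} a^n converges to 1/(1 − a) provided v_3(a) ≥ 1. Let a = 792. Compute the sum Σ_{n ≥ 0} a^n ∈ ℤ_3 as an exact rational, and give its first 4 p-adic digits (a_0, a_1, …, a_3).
Σ a^n = 1/(1 − a) = -1/791;  first 4 digits = (1, 0, 1, 2)

v_3(a) = 2 ≥ 1, so the series converges in ℤ_3 to 1/(1 − a) = 1/(1 − 792) = -1/791. Expand this rational in ℤ_3: compute digits iteratively via d_i = x_i mod 3, x_{i+1} = (x_i − d_i)/3. The first 4 digits are (1, 0, 1, 2).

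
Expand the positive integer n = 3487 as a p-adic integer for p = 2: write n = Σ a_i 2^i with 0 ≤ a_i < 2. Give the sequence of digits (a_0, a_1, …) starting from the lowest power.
(a_0, a_1, …) = (1, 1, 1, 1, 1, 0, 0, 1, 1, 0, 1, 1)

Repeated division by 2 gives the digits low-to-high: 3487 = 1 + 1·2^1 + 1·2^2 + 1·2^3 + 1·2^4 + 1·2^7 + 1·2^8 + 1·2^10 + 1·2^11. Digit sequence: (1, 1, 1, 1, 1, 0, 0, 1, 1, 0, 1, 1).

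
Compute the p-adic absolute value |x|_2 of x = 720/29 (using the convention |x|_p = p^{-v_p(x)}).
|720/29|_2 = 1/16

Step 1 — compute v_2(x) by factoring powers of 2 out of the numerator and denominator: v_2(720/29) = 4. Step 2 — apply |x|_p = p^{-v_p(x)} = 2^{-4} = 1/16.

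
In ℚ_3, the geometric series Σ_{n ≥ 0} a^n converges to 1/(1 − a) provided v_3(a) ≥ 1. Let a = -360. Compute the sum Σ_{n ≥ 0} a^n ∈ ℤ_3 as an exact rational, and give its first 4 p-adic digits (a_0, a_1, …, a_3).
Σ a^n = 1/(1 − a) = 1/361;  first 4 digits = (1, 0, 2, 1)

v_3(a) = 2 ≥ 1, so the series converges in ℤ_3 to 1/(1 − a) = 1/(1 − (-360)) = 1/361. Expand this rational in ℤ_3: compute digits iteratively via d_i = x_i mod 3, x_{i+1} = (x_i − d_i)/3. The first 4 digits are (1, 0, 2, 1).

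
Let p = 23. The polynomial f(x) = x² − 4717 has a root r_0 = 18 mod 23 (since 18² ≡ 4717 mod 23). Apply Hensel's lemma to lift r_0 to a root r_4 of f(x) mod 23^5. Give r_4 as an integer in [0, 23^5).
r_4 = 2150863 (mod 6436343)

Hensel's recurrence: r_{i+1} = r_i − f(r_i)·(f′(r_i))^{-1} mod 23^{i+2}, with f′(x) = 2x. Iterate:
  r_0 = 18 (mod 23)
  r_1 = 478 (mod 529)
  r_2 = 9471 (mod 12167)
  r_3 = 191976 (mod 279841)
  r_4 = 2150863 (mod 6436343)
Final: r_4 = 2150863, and one checks f(r_4) ≡ 0 mod 23^5.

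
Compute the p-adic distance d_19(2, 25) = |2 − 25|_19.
d_19(2, 25) = 1

Step 1 — x − y = 2 − 25 = -23. Step 2 — v_19(-23) = 0 (factor: -23 = −(19^0 · 23); the sign does not affect v_p). Step 3 — |x − y|_19 = 19^{0} = 1.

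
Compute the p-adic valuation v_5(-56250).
v_5(-56250) = 5

v_5(n) is the largest exponent k such that 5^k divides n. Factor out: -56250 = -5^5 · 18. (Sign doesn't affect v_p.) So v_5(-56250) = 5.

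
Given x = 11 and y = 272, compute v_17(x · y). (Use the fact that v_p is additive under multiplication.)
v_17(2992) = 1

v_p(x) = 0 (factor: 11 = 17^0 · 11); v_p(y) = 1 (factor: 272 = 17^1 · 16). Additivity: v_p(xy) = v_p(x) + v_p(y) = 0 + 1 = 1. (Direct check: xy = 2992 = 17^1 · (176).)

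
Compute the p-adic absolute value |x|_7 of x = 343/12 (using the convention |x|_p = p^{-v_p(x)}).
|343/12|_7 = 1/343

Step 1 — compute v_7(x) by factoring powers of 7 out of the numerator and denominator: v_7(343/12) = 3. Step 2 — apply |x|_p = p^{-v_p(x)} = 7^{-3} = 1/343.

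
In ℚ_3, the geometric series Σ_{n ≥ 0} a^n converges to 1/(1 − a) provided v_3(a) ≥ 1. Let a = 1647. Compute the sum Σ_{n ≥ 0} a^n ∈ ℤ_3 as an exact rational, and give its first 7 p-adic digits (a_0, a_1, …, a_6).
Σ a^n = 1/(1 − a) = -1/1646;  first 7 digits = (1, 0, 0, 1, 2, 0, 0)

v_3(a) = 3 ≥ 1, so the series converges in ℤ_3 to 1/(1 − a) = 1/(1 − 1647) = -1/1646. Expand this rational in ℤ_3: compute digits iteratively via d_i = x_i mod 3, x_{i+1} = (x_i − d_i)/3. The first 7 digits are (1, 0, 0, 1, 2, 0, 0).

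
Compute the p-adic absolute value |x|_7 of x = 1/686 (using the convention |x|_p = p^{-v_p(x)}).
|1/686|_7 = 343

Step 1 — compute v_7(x) by factoring powers of 7 out of the numerator and denominator: v_7(1/686) = -3. Step 2 — apply |x|_p = p^{-v_p(x)} = 7^{3} = 343.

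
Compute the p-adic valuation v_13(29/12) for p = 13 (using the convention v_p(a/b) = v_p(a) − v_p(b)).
v_13(29/12) = 0

Factor powers of 13 from the numerator and denominator of the reduced fraction: 29 = 13^0 · 29 and 12 = 13^0 · 12. Apply v_p(a/b) = v_p(a) − v_p(b): v_13(29/12) = 0 − 0 = 0.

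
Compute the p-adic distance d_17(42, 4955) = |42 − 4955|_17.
d_17(42, 4955) = 1/4913

Step 1 — x − y = 42 − 4955 = -4913. Step 2 — v_17(-4913) = 3 (factor: -4913 = −(17^3 · 1); the sign does not affect v_p). Step 3 — |x − y|_17 = 17^{-3} = 1/4913.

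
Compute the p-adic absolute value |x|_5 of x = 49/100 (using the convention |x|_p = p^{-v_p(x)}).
|49/100|_5 = 25

Step 1 — compute v_5(x) by factoring powers of 5 out of the numerator and denominator: v_5(49/100) = -2. Step 2 — apply |x|_p = p^{-v_p(x)} = 5^{2} = 25.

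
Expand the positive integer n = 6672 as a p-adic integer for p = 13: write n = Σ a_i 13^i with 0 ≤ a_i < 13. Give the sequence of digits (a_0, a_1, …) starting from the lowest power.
(a_0, a_1, …) = (3, 6, 0, 3)

Repeated division by 13 gives the digits low-to-high: 6672 = 3 + 6·13^1 + 3·13^3. Digit sequence: (3, 6, 0, 3).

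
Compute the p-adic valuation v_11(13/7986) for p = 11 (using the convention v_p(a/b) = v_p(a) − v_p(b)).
v_11(13/7986) = -3

Factor powers of 11 from the numerator and denominator of the reduced fraction: 13 = 11^0 · 13 and 7986 = 11^3 · 6. Apply v_p(a/b) = v_p(a) − v_p(b): v_11(13/7986) = 0 − 3 = -3.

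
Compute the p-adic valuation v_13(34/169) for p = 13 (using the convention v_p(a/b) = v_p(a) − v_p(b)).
v_13(34/169) = -2

Factor powers of 13 from the numerator and denominator of the reduced fraction: 34 = 13^0 · 34 and 169 = 13^2 · 1. Apply v_p(a/b) = v_p(a) − v_p(b): v_13(34/169) = 0 − 2 = -2.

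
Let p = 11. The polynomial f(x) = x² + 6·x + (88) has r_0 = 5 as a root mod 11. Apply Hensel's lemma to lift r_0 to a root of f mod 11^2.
r_1 = 49 (mod 121)

Hensel: r_{i+1} = r_i − f(r_i)·(f′(r_i))^{-1} mod 11^{i+2}, f′(x) = 2x + 6. Iterate:
  r_0 = 5 (mod 11)
  r_1 = 49 (mod 121)
Final: r = 49 satisfies f(r) ≡ 0 mod 11^2.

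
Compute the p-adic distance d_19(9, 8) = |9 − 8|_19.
d_19(9, 8) = 1

Step 1 — x − y = 9 − 8 = 1. Step 2 — v_19(1) = 0 (factor: 1 = (19^0 · 1); the sign does not affect v_p). Step 3 — |x − y|_19 = 19^{0} = 1.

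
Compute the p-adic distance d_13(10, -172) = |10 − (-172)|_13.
d_13(10, -172) = 1/13

Step 1 — x − y = 10 − (-172) = 182. Step 2 — v_13(182) = 1 (factor: 182 = (13^1 · 14); the sign does not affect v_p). Step 3 — |x − y|_13 = 13^{-1} = 1/13.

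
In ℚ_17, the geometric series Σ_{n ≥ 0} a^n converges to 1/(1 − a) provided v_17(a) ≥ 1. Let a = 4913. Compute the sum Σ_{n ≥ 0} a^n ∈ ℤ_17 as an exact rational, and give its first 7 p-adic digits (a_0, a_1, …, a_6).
Σ a^n = 1/(1 − a) = -1/4912;  first 7 digits = (1, 0, 0, 1, 0, 0, 1)

v_17(a) = 3 ≥ 1, so the series converges in ℤ_17 to 1/(1 − a) = 1/(1 − 4913) = -1/4912. Expand this rational in ℤ_17: compute digits iteratively via d_i = x_i mod 17, x_{i+1} = (x_i − d_i)/17. The first 7 digits are (1, 0, 0, 1, 0, 0, 1).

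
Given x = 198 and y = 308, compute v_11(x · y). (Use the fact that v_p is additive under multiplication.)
v_11(60984) = 2

v_p(x) = 1 (factor: 198 = 11^1 · 18); v_p(y) = 1 (factor: 308 = 11^1 · 28). Additivity: v_p(xy) = v_p(x) + v_p(y) = 1 + 1 = 2. (Direct check: xy = 60984 = 11^2 · (504).)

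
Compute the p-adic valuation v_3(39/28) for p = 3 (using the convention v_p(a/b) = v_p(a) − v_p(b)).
v_3(39/28) = 1

Factor powers of 3 from the numerator and denominator of the reduced fraction: 39 = 3^1 · 13 and 28 = 3^0 · 28. Apply v_p(a/b) = v_p(a) − v_p(b): v_3(39/28) = 1 − 0 = 1.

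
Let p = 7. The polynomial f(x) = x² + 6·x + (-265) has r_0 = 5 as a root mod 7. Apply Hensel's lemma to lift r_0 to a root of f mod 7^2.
r_1 = 12 (mod 49)

Hensel: r_{i+1} = r_i − f(r_i)·(f′(r_i))^{-1} mod 7^{i+2}, f′(x) = 2x + 6. Iterate:
  r_0 = 5 (mod 7)
  r_1 = 12 (mod 49)
Final: r = 12 satisfies f(r) ≡ 0 mod 7^2.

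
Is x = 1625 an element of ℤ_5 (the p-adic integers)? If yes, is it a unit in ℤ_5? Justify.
x ∈ ℤ_5 but not a unit; v_5(x) = 3 > 0

ℤ_5 = {x ∈ ℚ_5 : v_5(x) ≥ 0} and ℤ_5^× = {x ∈ ℤ_5 : v_5(x) = 0}. Here v_5(1625) = v_5(num) − v_5(den) = 3; compare against these criteria.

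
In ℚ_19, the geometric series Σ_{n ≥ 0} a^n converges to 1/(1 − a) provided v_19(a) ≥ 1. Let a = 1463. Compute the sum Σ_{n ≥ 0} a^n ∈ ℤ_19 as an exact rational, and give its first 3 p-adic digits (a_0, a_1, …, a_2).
Σ a^n = 1/(1 − a) = -1/1462;  first 3 digits = (1, 1, 5)

v_19(a) = 1 ≥ 1, so the series converges in ℤ_19 to 1/(1 − a) = 1/(1 − 1463) = -1/1462. Expand this rational in ℤ_19: compute digits iteratively via d_i = x_i mod 19, x_{i+1} = (x_i − d_i)/19. The first 3 digits are (1, 1, 5).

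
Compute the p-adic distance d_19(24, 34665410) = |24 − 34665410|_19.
d_19(24, 34665410) = 1/2476099

Step 1 — x − y = 24 − 34665410 = -34665386. Step 2 — v_19(-34665386) = 5 (factor: -34665386 = −(19^5 · 14); the sign does not affect v_p). Step 3 — |x − y|_19 = 19^{-5} = 1/2476099.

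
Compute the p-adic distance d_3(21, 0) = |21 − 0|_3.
d_3(21, 0) = 1/3

Step 1 — x − y = 21 − 0 = 21. Step 2 — v_3(21) = 1 (factor: 21 = (3^1 · 7); the sign does not affect v_p). Step 3 — |x − y|_3 = 3^{-1} = 1/3.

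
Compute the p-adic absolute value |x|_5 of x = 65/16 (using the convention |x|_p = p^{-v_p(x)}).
|65/16|_5 = 1/5

Step 1 — compute v_5(x) by factoring powers of 5 out of the numerator and denominator: v_5(65/16) = 1. Step 2 — apply |x|_p = p^{-v_p(x)} = 5^{-1} = 1/5.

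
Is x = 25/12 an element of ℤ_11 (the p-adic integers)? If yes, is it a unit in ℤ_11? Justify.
x ∈ ℤ_11^× (unit); v_11(x) = 0

ℤ_11 = {x ∈ ℚ_11 : v_11(x) ≥ 0} and ℤ_11^× = {x ∈ ℤ_11 : v_11(x) = 0}. Here v_11(25/12) = v_11(num) − v_11(den) = 0; compare against these criteria.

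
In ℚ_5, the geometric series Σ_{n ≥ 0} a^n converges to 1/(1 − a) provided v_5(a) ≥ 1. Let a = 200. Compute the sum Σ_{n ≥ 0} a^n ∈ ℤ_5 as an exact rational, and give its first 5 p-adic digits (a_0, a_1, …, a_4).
Σ a^n = 1/(1 − a) = -1/199;  first 5 digits = (1, 0, 3, 1, 4)

v_5(a) = 2 ≥ 1, so the series converges in ℤ_5 to 1/(1 − a) = 1/(1 − 200) = -1/199. Expand this rational in ℤ_5: compute digits iteratively via d_i = x_i mod 5, x_{i+1} = (x_i − d_i)/5. The first 5 digits are (1, 0, 3, 1, 4).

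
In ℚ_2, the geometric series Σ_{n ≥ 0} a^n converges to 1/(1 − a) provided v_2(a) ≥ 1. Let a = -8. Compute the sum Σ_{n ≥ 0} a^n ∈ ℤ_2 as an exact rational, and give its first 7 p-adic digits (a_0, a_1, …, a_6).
Σ a^n = 1/(1 − a) = 1/9;  first 7 digits = (1, 0, 0, 1, 1, 1, 0)

v_2(a) = 3 ≥ 1, so the series converges in ℤ_2 to 1/(1 − a) = 1/(1 − (-8)) = 1/9. Expand this rational in ℤ_2: compute digits iteratively via d_i = x_i mod 2, x_{i+1} = (x_i − d_i)/2. The first 7 digits are (1, 0, 0, 1, 1, 1, 0).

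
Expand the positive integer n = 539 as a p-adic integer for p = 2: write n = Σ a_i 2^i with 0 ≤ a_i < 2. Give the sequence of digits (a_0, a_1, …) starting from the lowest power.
(a_0, a_1, …) = (1, 1, 0, 1, 1, 0, 0, 0, 0, 1)

Repeated division by 2 gives the digits low-to-high: 539 = 1 + 1·2^1 + 1·2^3 + 1·2^4 + 1·2^9. Digit sequence: (1, 1, 0, 1, 1, 0, 0, 0, 0, 1).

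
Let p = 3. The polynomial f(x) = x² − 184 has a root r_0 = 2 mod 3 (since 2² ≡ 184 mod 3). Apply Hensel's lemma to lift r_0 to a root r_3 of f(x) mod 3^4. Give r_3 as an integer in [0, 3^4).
r_3 = 47 (mod 81)

Hensel's recurrence: r_{i+1} = r_i − f(r_i)·(f′(r_i))^{-1} mod 3^{i+2}, with f′(x) = 2x. Iterate:
  r_0 = 2 (mod 3)
  r_1 = 2 (mod 9)
  r_2 = 20 (mod 27)
  r_3 = 47 (mod 81)
Final: r_3 = 47, and one checks f(r_3) ≡ 0 mod 3^4.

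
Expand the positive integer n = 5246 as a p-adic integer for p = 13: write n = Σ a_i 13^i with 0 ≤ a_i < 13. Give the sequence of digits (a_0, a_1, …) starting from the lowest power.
(a_0, a_1, …) = (7, 0, 5, 2)

Repeated division by 13 gives the digits low-to-high: 5246 = 7 + 5·13^2 + 2·13^3. Digit sequence: (7, 0, 5, 2).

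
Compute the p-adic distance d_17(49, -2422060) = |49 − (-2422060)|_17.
d_17(49, -2422060) = 1/83521

Step 1 — x − y = 49 − (-2422060) = 2422109. Step 2 — v_17(2422109) = 4 (factor: 2422109 = (17^4 · 29); the sign does not affect v_p). Step 3 — |x − y|_17 = 17^{-4} = 1/83521.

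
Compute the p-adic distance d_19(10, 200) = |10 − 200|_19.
d_19(10, 200) = 1/19

Step 1 — x − y = 10 − 200 = -190. Step 2 — v_19(-190) = 1 (factor: -190 = −(19^1 · 10); the sign does not affect v_p). Step 3 — |x − y|_19 = 19^{-1} = 1/19.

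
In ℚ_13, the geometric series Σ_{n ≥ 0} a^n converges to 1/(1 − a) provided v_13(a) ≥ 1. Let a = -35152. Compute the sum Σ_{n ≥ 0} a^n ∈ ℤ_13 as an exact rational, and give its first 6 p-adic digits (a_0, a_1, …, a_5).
Σ a^n = 1/(1 − a) = 1/35153;  first 6 digits = (1, 0, 0, 10, 11, 12)

v_13(a) = 3 ≥ 1, so the series converges in ℤ_13 to 1/(1 − a) = 1/(1 − (-35152)) = 1/35153. Expand this rational in ℤ_13: compute digits iteratively via d_i = x_i mod 13, x_{i+1} = (x_i − d_i)/13. The first 6 digits are (1, 0, 0, 10, 11, 12).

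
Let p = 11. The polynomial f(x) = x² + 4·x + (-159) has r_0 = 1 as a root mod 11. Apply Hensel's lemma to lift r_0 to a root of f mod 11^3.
r_2 = 188 (mod 1331)

Hensel: r_{i+1} = r_i − f(r_i)·(f′(r_i))^{-1} mod 11^{i+2}, f′(x) = 2x + 4. Iterate:
  r_0 = 1 (mod 11)
  r_1 = 67 (mod 121)
  r_2 = 188 (mod 1331)
Final: r = 188 satisfies f(r) ≡ 0 mod 11^3.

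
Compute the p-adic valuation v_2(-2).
v_2(-2) = 1

v_2(n) is the largest exponent k such that 2^k divides n. Factor out: -2 = -2^1 · 1. (Sign doesn't affect v_p.) So v_2(-2) = 1.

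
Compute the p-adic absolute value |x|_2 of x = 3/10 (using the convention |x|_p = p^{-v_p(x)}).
|3/10|_2 = 2

Step 1 — compute v_2(x) by factoring powers of 2 out of the numerator and denominator: v_2(3/10) = -1. Step 2 — apply |x|_p = p^{-v_p(x)} = 2^{1} = 2.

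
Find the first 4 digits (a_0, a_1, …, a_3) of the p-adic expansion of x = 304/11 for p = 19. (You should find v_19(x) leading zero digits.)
(a_0, …, a_3) = (0, 17, 13, 1)

v_19(304/11) = 1, so a_0 = ... = a_0 = 0. Factor out: x = 19^1 · u with u = 16/11 a unit in ℤ_19. Expand u iteratively via a_{v+i} = u_i mod 19, u_{i+1} = (u_i − a_{v+i})/19:
  u_0 = 16/11;  a_1 = 17;  u_1 = (u_0 − 17)/19 = -9/11
  u_1 = -9/11;  a_2 = 13;  u_2 = (u_1 − 13)/19 = -8/11
  u_2 = -8/11;  a_3 = 1;  u_3 = (u_2 − 1)/19 = -1/11
Digits: (0, 17, 13, 1).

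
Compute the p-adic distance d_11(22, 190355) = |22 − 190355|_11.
d_11(22, 190355) = 1/14641

Step 1 — x − y = 22 − 190355 = -190333. Step 2 — v_11(-190333) = 4 (factor: -190333 = −(11^4 · 13); the sign does not affect v_p). Step 3 — |x − y|_11 = 11^{-4} = 1/14641.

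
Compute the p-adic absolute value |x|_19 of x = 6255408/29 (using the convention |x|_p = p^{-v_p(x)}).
|6255408/29|_19 = 1/130321

Step 1 — compute v_19(x) by factoring powers of 19 out of the numerator and denominator: v_19(6255408/29) = 4. Step 2 — apply |x|_p = p^{-v_p(x)} = 19^{-4} = 1/130321.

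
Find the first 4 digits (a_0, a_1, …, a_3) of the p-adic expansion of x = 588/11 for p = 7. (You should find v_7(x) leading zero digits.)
(a_0, …, a_3) = (0, 0, 3, 1)

v_7(588/11) = 2, so a_0 = ... = a_1 = 0. Factor out: x = 7^2 · u with u = 12/11 a unit in ℤ_7. Expand u iteratively via a_{v+i} = u_i mod 7, u_{i+1} = (u_i − a_{v+i})/7:
  u_0 = 12/11;  a_2 = 3;  u_1 = (u_0 − 3)/7 = -3/11
  u_1 = -3/11;  a_3 = 1;  u_2 = (u_1 − 1)/7 = -2/11
Digits: (0, 0, 3, 1).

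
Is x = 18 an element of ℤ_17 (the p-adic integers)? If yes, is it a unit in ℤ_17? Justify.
x ∈ ℤ_17^× (unit); v_17(x) = 0

ℤ_17 = {x ∈ ℚ_17 : v_17(x) ≥ 0} and ℤ_17^× = {x ∈ ℤ_17 : v_17(x) = 0}. Here v_17(18) = v_17(num) − v_17(den) = 0; compare against these criteria.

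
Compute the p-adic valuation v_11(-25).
v_11(-25) = 0

v_11(n) is the largest exponent k such that 11^k divides n. Factor out: -25 = -11^0 · 25. (Sign doesn't affect v_p.) So v_11(-25) = 0.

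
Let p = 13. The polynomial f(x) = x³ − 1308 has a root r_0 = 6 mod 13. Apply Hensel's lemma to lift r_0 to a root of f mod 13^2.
r_1 = 110 (mod 169)

Hensel: r_{i+1} = r_i − f(r_i)/f′(r_i) mod 13^{i+2}, where f′(x) = 3x². Iterate:
  r_0 = 6 (mod 13)
  r_1 = 110 (mod 169)
Final: r = 110 with f(r) ≡ 0 mod 13^2.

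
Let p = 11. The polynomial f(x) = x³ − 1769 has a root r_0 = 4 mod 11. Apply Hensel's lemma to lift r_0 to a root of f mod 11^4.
r_3 = 9112 (mod 14641)

Hensel: r_{i+1} = r_i − f(r_i)/f′(r_i) mod 11^{i+2}, where f′(x) = 3x². Iterate:
  r_0 = 4 (mod 11)
  r_1 = 37 (mod 121)
  r_2 = 1126 (mod 1331)
  r_3 = 9112 (mod 14641)
Final: r = 9112 with f(r) ≡ 0 mod 11^4.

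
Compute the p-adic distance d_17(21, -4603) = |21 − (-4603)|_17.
d_17(21, -4603) = 1/289

Step 1 — x − y = 21 − (-4603) = 4624. Step 2 — v_17(4624) = 2 (factor: 4624 = (17^2 · 16); the sign does not affect v_p). Step 3 — |x − y|_17 = 17^{-2} = 1/289.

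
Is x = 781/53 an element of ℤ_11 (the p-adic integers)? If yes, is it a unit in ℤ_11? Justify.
x ∈ ℤ_11 but not a unit; v_11(x) = 1 > 0

ℤ_11 = {x ∈ ℚ_11 : v_11(x) ≥ 0} and ℤ_11^× = {x ∈ ℤ_11 : v_11(x) = 0}. Here v_11(781/53) = v_11(num) − v_11(den) = 1; compare against these criteria.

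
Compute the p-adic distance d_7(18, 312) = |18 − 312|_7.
d_7(18, 312) = 1/49

Step 1 — x − y = 18 − 312 = -294. Step 2 — v_7(-294) = 2 (factor: -294 = −(7^2 · 6); the sign does not affect v_p). Step 3 — |x − y|_7 = 7^{-2} = 1/49.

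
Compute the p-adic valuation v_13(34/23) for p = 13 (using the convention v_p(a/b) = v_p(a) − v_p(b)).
v_13(34/23) = 0

Factor powers of 13 from the numerator and denominator of the reduced fraction: 34 = 13^0 · 34 and 23 = 13^0 · 23. Apply v_p(a/b) = v_p(a) − v_p(b): v_13(34/23) = 0 − 0 = 0.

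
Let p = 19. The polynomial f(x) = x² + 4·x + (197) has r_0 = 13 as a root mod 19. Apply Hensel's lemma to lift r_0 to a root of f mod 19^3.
r_2 = 1780 (mod 6859)

Hensel: r_{i+1} = r_i − f(r_i)·(f′(r_i))^{-1} mod 19^{i+2}, f′(x) = 2x + 4. Iterate:
  r_0 = 13 (mod 19)
  r_1 = 336 (mod 361)
  r_2 = 1780 (mod 6859)
Final: r = 1780 satisfies f(r) ≡ 0 mod 19^3.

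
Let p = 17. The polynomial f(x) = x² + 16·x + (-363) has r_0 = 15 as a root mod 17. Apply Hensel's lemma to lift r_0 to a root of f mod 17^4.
r_3 = 2174 (mod 83521)

Hensel: r_{i+1} = r_i − f(r_i)·(f′(r_i))^{-1} mod 17^{i+2}, f′(x) = 2x + 16. Iterate:
  r_0 = 15 (mod 17)
  r_1 = 151 (mod 289)
  r_2 = 2174 (mod 4913)
  r_3 = 2174 (mod 83521)
Final: r = 2174 satisfies f(r) ≡ 0 mod 17^4.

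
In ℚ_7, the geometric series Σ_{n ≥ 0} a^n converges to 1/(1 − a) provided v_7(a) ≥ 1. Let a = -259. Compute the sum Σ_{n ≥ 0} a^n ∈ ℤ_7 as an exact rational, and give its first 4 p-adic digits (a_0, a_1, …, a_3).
Σ a^n = 1/(1 − a) = 1/260;  first 4 digits = (1, 5, 5, 4)

v_7(a) = 1 ≥ 1, so the series converges in ℤ_7 to 1/(1 − a) = 1/(1 − (-259)) = 1/260. Expand this rational in ℤ_7: compute digits iteratively via d_i = x_i mod 7, x_{i+1} = (x_i − d_i)/7. The first 4 digits are (1, 5, 5, 4).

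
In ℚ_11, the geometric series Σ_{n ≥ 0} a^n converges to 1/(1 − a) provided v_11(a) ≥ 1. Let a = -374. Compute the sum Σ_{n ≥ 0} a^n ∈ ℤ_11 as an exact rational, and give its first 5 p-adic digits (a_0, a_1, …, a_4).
Σ a^n = 1/(1 − a) = 1/375;  first 5 digits = (1, 10, 8, 4, 1)

v_11(a) = 1 ≥ 1, so the series converges in ℤ_11 to 1/(1 − a) = 1/(1 − (-374)) = 1/375. Expand this rational in ℤ_11: compute digits iteratively via d_i = x_i mod 11, x_{i+1} = (x_i − d_i)/11. The first 5 digits are (1, 10, 8, 4, 1).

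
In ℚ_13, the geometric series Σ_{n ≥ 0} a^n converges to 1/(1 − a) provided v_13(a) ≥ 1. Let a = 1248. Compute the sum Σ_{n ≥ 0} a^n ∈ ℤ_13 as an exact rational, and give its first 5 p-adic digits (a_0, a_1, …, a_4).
Σ a^n = 1/(1 − a) = -1/1247;  first 5 digits = (1, 5, 6, 2, 5)

v_13(a) = 1 ≥ 1, so the series converges in ℤ_13 to 1/(1 − a) = 1/(1 − 1248) = -1/1247. Expand this rational in ℤ_13: compute digits iteratively via d_i = x_i mod 13, x_{i+1} = (x_i − d_i)/13. The first 5 digits are (1, 5, 6, 2, 5).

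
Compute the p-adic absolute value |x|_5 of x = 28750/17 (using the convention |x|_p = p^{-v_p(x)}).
|28750/17|_5 = 1/625

Step 1 — compute v_5(x) by factoring powers of 5 out of the numerator and denominator: v_5(28750/17) = 4. Step 2 — apply |x|_p = p^{-v_p(x)} = 5^{-4} = 1/625.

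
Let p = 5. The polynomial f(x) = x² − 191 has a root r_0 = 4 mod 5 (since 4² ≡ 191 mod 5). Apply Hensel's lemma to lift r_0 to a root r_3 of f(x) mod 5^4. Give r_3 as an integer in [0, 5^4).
r_3 = 104 (mod 625)

Hensel's recurrence: r_{i+1} = r_i − f(r_i)·(f′(r_i))^{-1} mod 5^{i+2}, with f′(x) = 2x. Iterate:
  r_0 = 4 (mod 5)
  r_1 = 4 (mod 25)
  r_2 = 104 (mod 125)
  r_3 = 104 (mod 625)
Final: r_3 = 104, and one checks f(r_3) ≡ 0 mod 5^4.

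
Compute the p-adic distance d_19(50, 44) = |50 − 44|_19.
d_19(50, 44) = 1

Step 1 — x − y = 50 − 44 = 6. Step 2 — v_19(6) = 0 (factor: 6 = (19^0 · 6); the sign does not affect v_p). Step 3 — |x − y|_19 = 19^{0} = 1.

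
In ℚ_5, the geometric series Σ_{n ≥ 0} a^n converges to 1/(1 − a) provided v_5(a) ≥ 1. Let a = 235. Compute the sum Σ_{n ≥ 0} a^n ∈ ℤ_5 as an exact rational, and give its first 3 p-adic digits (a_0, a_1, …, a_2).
Σ a^n = 1/(1 − a) = -1/234;  first 3 digits = (1, 2, 3)

v_5(a) = 1 ≥ 1, so the series converges in ℤ_5 to 1/(1 − a) = 1/(1 − 235) = -1/234. Expand this rational in ℤ_5: compute digits iteratively via d_i = x_i mod 5, x_{i+1} = (x_i − d_i)/5. The first 3 digits are (1, 2, 3).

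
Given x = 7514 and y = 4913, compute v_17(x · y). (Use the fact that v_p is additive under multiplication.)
v_17(36916282) = 5

v_p(x) = 2 (factor: 7514 = 17^2 · 26); v_p(y) = 3 (factor: 4913 = 17^3 · 1). Additivity: v_p(xy) = v_p(x) + v_p(y) = 2 + 3 = 5. (Direct check: xy = 36916282 = 17^5 · (26).)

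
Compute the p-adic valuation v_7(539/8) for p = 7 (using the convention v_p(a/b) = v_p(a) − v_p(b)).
v_7(539/8) = 2

Factor powers of 7 from the numerator and denominator of the reduced fraction: 539 = 7^2 · 11 and 8 = 7^0 · 8. Apply v_p(a/b) = v_p(a) − v_p(b): v_7(539/8) = 2 − 0 = 2.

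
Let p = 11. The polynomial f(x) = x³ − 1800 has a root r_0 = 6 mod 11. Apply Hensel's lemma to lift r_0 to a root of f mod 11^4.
r_3 = 12161 (mod 14641)

Hensel: r_{i+1} = r_i − f(r_i)/f′(r_i) mod 11^{i+2}, where f′(x) = 3x². Iterate:
  r_0 = 6 (mod 11)
  r_1 = 61 (mod 121)
  r_2 = 182 (mod 1331)
  r_3 = 12161 (mod 14641)
Final: r = 12161 with f(r) ≡ 0 mod 11^4.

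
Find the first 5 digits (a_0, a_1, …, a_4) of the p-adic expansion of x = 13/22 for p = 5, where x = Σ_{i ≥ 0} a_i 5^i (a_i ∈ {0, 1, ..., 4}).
(a_0, …, a_4) = (4, 0, 1, 0, 2)

v_5(13/22) = 0 (numerator and denominator both coprime to 5), so x ∈ ℤ_5^×. Compute digits iteratively via a_i = x_i mod 5, x_{i+1} = (x_i − a_i)/5, with x_0 = x:
  x_0 = 13/22;  a_0 = 4;  x_1 = (x_0 − 4)/5 = -15/22
  x_1 = -15/22;  a_1 = 0;  x_2 = (x_1 − 0)/5 = -3/22
  x_2 = -3/22;  a_2 = 1;  x_3 = (x_2 − 1)/5 = -5/22
  x_3 = -5/22;  a_3 = 0;  x_4 = (x_3 − 0)/5 = -1/22
  x_4 = -1/22;  a_4 = 2;  x_5 = (x_4 − 2)/5 = -9/22
Digits: (4, 0, 1, 0, 2).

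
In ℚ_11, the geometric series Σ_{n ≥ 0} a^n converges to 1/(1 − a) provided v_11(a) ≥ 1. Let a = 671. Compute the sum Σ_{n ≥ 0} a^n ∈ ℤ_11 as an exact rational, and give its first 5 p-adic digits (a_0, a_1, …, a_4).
Σ a^n = 1/(1 − a) = -1/670;  first 5 digits = (1, 6, 8, 4, 5)

v_11(a) = 1 ≥ 1, so the series converges in ℤ_11 to 1/(1 − a) = 1/(1 − 671) = -1/670. Expand this rational in ℤ_11: compute digits iteratively via d_i = x_i mod 11, x_{i+1} = (x_i − d_i)/11. The first 5 digits are (1, 6, 8, 4, 5).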